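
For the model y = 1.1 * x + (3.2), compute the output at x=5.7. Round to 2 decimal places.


y = 1.1 * 5.7 + (3.2)
= 6.27 + (3.2)
= 9.47

9.47


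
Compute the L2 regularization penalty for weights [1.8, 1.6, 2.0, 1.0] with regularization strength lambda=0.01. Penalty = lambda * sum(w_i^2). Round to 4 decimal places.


Squaring each weight:
1.8^2 = 3.24
1.6^2 = 2.56
2.0^2 = 4.0
1.0^2 = 1.0
Sum of squares = 10.8
Penalty = 0.01 * 10.8 = 0.1080

0.1080


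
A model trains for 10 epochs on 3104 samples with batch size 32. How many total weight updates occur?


Iterations per epoch = 3104 / 32 = 97
Total updates = iterations_per_epoch * epochs
= 97 * 10
= 970

970


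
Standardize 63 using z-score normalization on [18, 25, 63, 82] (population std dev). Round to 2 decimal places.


Mean = (18 + 25 + 63 + 82) / 4 = 47.0
Variance = sum((x_i - mean)^2) / n = 701.5
Std = sqrt(701.5) = 26.4858
Z = (x - mean) / std
= (63 - 47.0) / 26.4858
= 16.0 / 26.4858
= 0.60

0.60


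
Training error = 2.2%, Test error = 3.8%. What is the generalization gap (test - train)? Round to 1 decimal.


Generalization gap = test_error - train_error
= 3.8 - 2.2
= 1.6%
A small gap suggests good generalization.

1.6


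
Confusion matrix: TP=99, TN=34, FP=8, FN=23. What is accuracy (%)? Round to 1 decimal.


Accuracy = (TP + TN) / (TP + TN + FP + FN) * 100
= (99 + 34) / (99 + 34 + 8 + 23)
= 133 / 164
= 0.811
= 81.1%

81.1


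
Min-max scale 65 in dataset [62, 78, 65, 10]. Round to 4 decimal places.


Min = 10, Max = 78
Range = 78 - 10 = 68
Scaled = (x - min) / (max - min)
= (65 - 10) / 68
= 55 / 68
= 0.8088

0.8088


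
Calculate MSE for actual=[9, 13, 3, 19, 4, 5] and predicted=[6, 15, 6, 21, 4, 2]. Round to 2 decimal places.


Differences: [3, -2, -3, -2, 0, 3]
Squared errors: [9, 4, 9, 4, 0, 9]
Sum of squared errors = 35
MSE = 35 / 6 = 5.83

5.83


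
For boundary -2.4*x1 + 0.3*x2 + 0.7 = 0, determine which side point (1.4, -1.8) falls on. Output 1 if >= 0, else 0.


Compute -2.4 * 1.4 + 0.3 * -1.8 + 0.7
= -3.36 + -0.54 + 0.7
= -3.2
Since -3.2 < 0, the point is on the negative side.

0


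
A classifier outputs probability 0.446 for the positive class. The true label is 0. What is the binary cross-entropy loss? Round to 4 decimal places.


For y=0: Loss = -log(1-p)
= -log(1 - 0.446)
= -log(0.554)
= -(-0.5906)
= 0.5906

0.5906


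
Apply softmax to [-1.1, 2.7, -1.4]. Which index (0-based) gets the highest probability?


Softmax is a monotonic transformation, so it preserves the argmax.
We need to find the index of the maximum logit.
Index 0: -1.1
Index 1: 2.7
Index 2: -1.4
Maximum logit = 2.7 at index 1

1


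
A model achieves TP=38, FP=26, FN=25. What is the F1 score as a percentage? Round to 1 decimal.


Precision = TP / (TP + FP) = 38 / 64 = 0.5938
Recall = TP / (TP + FN) = 38 / 63 = 0.6032
F1 = 2 * P * R / (P + R)
= 2 * 0.5938 * 0.6032 / (0.5938 + 0.6032)
= 0.7163 / 1.1969
= 0.5984
As percentage: 59.8%

59.8


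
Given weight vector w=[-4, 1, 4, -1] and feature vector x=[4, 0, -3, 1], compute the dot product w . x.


Element-wise products:
-4 * 4 = -16
1 * 0 = 0
4 * -3 = -12
-1 * 1 = -1
Sum = -16 + 0 + -12 + -1
= -29

-29


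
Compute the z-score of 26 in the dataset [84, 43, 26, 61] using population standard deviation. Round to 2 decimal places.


Mean = (84 + 43 + 26 + 61) / 4 = 53.5
Variance = sum((x_i - mean)^2) / n = 463.25
Std = sqrt(463.25) = 21.5232
Z = (x - mean) / std
= (26 - 53.5) / 21.5232
= -27.5 / 21.5232
= -1.28

-1.28


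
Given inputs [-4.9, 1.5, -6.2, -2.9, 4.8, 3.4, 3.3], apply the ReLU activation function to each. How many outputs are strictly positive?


ReLU(x) = max(0, x) for each element:
ReLU(-4.9) = 0
ReLU(1.5) = 1.5
ReLU(-6.2) = 0
ReLU(-2.9) = 0
ReLU(4.8) = 4.8
ReLU(3.4) = 3.4
ReLU(3.3) = 3.3
Active neurons (>0): 4

4


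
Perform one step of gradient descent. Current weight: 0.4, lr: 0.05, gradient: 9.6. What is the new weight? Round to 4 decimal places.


w_new = w_old - lr * gradient
= 0.4 - 0.05 * 9.6
= 0.4 - (0.48)
= -0.0800

-0.0800


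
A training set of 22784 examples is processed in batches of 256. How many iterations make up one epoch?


Iterations per epoch = dataset_size / batch_size
= 22784 / 256
= 89

89


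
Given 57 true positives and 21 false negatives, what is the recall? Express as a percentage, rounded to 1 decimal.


Recall = TP / (TP + FN) * 100
= 57 / (57 + 21)
= 57 / 78
= 0.7308
= 73.1%

73.1


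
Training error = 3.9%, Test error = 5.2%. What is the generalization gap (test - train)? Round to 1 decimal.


Generalization gap = test_error - train_error
= 5.2 - 3.9
= 1.3%
A small gap suggests good generalization.

1.3


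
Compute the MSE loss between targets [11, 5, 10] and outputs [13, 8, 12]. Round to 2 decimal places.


Differences: [-2, -3, -2]
Squared errors: [4, 9, 4]
Sum of squared errors = 17
MSE = 17 / 3 = 5.67

5.67


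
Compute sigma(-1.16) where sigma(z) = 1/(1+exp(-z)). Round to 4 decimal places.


sigmoid(z) = 1 / (1 + exp(-z))
exp(-(-1.16)) = exp(1.16) = 3.1899
1 + 3.1899 = 4.1899
1 / 4.1899 = 0.2387

0.2387


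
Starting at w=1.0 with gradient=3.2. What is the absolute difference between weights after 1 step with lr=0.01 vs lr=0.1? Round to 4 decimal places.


With lr=0.01: w_new = 1.0 - 0.01 * 3.2 = 0.968
With lr=0.1: w_new = 1.0 - 0.1 * 3.2 = 0.68
Absolute difference = |0.968 - 0.68|
= 0.2880

0.2880


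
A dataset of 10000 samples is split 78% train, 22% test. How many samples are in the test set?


Train samples = 10000 * 78% = 7800
Test samples = 10000 - 7800
= 2200

2200


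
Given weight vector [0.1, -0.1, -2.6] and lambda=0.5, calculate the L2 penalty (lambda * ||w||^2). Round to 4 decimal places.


Squaring each weight:
0.1^2 = 0.01
(-0.1)^2 = 0.01
(-2.6)^2 = 6.76
Sum of squares = 6.78
Penalty = 0.5 * 6.78 = 3.3900

3.3900


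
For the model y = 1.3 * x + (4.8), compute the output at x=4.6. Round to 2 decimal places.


y = 1.3 * 4.6 + (4.8)
= 5.98 + (4.8)
= 10.78

10.78


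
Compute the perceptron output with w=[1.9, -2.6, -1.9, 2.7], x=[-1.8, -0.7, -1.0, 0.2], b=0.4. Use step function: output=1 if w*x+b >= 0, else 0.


z = w . x + b
= 1.9*-1.8 + -2.6*-0.7 + -1.9*-1.0 + 2.7*0.2 + 0.4
= -3.42 + 1.82 + 1.9 + 0.54 + 0.4
= 0.84 + 0.4
= 1.24
Since z = 1.24 >= 0, output = 1

1


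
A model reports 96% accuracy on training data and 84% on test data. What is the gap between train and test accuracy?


Gap = train_accuracy - test_accuracy
= 96 - 84
= 12%
This gap suggests the model is overfitting.

12


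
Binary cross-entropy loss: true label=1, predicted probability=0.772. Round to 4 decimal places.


For y=1: Loss = -log(p)
= -log(0.772)
= -(-0.2588)
= 0.2588

0.2588


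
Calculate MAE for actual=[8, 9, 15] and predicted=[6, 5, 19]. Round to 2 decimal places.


Absolute errors: [2, 4, 4]
Sum of absolute errors = 10
MAE = 10 / 3 = 3.33

3.33


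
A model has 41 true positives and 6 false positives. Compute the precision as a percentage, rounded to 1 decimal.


Precision = TP / (TP + FP) * 100
= 41 / (41 + 6)
= 41 / 47
= 0.8723
= 87.2%

87.2


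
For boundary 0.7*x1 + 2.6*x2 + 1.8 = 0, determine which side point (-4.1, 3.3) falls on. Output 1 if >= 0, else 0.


Compute 0.7 * -4.1 + 2.6 * 3.3 + 1.8
= -2.87 + 8.58 + 1.8
= 7.51
Since 7.51 >= 0, the point is on the positive side.

1


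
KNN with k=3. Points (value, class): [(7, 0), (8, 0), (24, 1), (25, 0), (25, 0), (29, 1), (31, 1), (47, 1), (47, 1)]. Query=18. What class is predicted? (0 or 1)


Distances from query 18:
Point 24 (class 1): distance = 6
Point 25 (class 0): distance = 7
Point 25 (class 0): distance = 7
K=3 nearest neighbors: classes = [1, 0, 0]
Votes for class 1: 1 / 3
Majority vote => class 0

0


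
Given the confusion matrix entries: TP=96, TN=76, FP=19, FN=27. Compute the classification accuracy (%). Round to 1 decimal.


Accuracy = (TP + TN) / (TP + TN + FP + FN) * 100
= (96 + 76) / (96 + 76 + 19 + 27)
= 172 / 218
= 0.789
= 78.9%

78.9


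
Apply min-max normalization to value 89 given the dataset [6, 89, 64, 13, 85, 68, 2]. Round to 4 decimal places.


Min = 2, Max = 89
Range = 89 - 2 = 87
Scaled = (x - min) / (max - min)
= (89 - 2) / 87
= 87 / 87
= 1.0000

1.0000


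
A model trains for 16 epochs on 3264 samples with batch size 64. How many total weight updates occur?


Iterations per epoch = 3264 / 64 = 51
Total updates = iterations_per_epoch * epochs
= 51 * 16
= 816

816


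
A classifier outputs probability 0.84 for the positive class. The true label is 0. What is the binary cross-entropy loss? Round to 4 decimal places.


For y=0: Loss = -log(1-p)
= -log(1 - 0.84)
= -log(0.16)
= -(-1.8326)
= 1.8326

1.8326


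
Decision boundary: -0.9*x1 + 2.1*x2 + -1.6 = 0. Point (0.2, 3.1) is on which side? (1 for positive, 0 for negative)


Compute -0.9 * 0.2 + 2.1 * 3.1 + -1.6
= -0.18 + 6.51 + -1.6
= 4.73
Since 4.73 >= 0, the point is on the positive side.

1


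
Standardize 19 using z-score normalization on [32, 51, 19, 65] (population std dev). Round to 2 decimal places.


Mean = (32 + 51 + 19 + 65) / 4 = 41.75
Variance = sum((x_i - mean)^2) / n = 309.6875
Std = sqrt(309.6875) = 17.5979
Z = (x - mean) / std
= (19 - 41.75) / 17.5979
= -22.75 / 17.5979
= -1.29

-1.29


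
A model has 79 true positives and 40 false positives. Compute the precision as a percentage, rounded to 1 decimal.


Precision = TP / (TP + FP) * 100
= 79 / (79 + 40)
= 79 / 119
= 0.6639
= 66.4%

66.4


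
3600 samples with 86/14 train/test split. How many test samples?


Train samples = 3600 * 86% = 3096
Test samples = 3600 - 3096
= 504

504


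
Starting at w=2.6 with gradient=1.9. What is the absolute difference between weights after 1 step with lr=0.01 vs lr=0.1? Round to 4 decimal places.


With lr=0.01: w_new = 2.6 - 0.01 * 1.9 = 2.581
With lr=0.1: w_new = 2.6 - 0.1 * 1.9 = 2.41
Absolute difference = |2.581 - 2.41|
= 0.1710

0.1710


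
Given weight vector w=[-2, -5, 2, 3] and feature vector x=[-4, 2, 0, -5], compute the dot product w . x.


Element-wise products:
-2 * -4 = 8
-5 * 2 = -10
2 * 0 = 0
3 * -5 = -15
Sum = 8 + -10 + 0 + -15
= -17

-17


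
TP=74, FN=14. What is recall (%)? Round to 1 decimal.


Recall = TP / (TP + FN) * 100
= 74 / (74 + 14)
= 74 / 88
= 0.8409
= 84.1%

84.1


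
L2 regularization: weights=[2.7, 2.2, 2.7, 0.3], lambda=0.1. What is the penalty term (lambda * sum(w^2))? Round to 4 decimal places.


Squaring each weight:
2.7^2 = 7.29
2.2^2 = 4.84
2.7^2 = 7.29
0.3^2 = 0.09
Sum of squares = 19.51
Penalty = 0.1 * 19.51 = 1.9510

1.9510


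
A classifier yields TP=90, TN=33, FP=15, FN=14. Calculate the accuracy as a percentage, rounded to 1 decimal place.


Accuracy = (TP + TN) / (TP + TN + FP + FN) * 100
= (90 + 33) / (90 + 33 + 15 + 14)
= 123 / 152
= 0.8092
= 80.9%

80.9


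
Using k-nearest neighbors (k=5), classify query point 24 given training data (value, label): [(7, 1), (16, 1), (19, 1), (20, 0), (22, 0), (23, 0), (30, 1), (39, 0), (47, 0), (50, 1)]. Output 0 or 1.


Distances from query 24:
Point 23 (class 0): distance = 1
Point 22 (class 0): distance = 2
Point 20 (class 0): distance = 4
Point 19 (class 1): distance = 5
Point 30 (class 1): distance = 6
K=5 nearest neighbors: classes = [0, 0, 0, 1, 1]
Votes for class 1: 2 / 5
Majority vote => class 0

0


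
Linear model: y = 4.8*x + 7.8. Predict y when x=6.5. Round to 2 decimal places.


y = 4.8 * 6.5 + (7.8)
= 31.2 + (7.8)
= 39.00

39.00


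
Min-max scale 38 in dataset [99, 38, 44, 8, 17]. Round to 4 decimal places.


Min = 8, Max = 99
Range = 99 - 8 = 91
Scaled = (x - min) / (max - min)
= (38 - 8) / 91
= 30 / 91
= 0.3297

0.3297


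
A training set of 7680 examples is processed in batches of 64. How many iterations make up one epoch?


Iterations per epoch = dataset_size / batch_size
= 7680 / 64
= 120

120


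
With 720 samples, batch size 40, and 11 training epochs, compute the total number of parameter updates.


Iterations per epoch = 720 / 40 = 18
Total updates = iterations_per_epoch * epochs
= 18 * 11
= 198

198


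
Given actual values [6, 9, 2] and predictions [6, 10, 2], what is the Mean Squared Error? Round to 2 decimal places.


Differences: [0, -1, 0]
Squared errors: [0, 1, 0]
Sum of squared errors = 1
MSE = 1 / 3 = 0.33

0.33


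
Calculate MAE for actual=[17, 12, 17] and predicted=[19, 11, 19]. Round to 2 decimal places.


Absolute errors: [2, 1, 2]
Sum of absolute errors = 5
MAE = 5 / 3 = 1.67

1.67


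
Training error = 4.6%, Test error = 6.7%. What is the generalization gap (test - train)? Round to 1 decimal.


Generalization gap = test_error - train_error
= 6.7 - 4.6
= 2.1%
A moderate gap.

2.1


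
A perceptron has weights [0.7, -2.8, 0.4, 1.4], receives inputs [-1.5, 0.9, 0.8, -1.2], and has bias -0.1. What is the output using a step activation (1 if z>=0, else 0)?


z = w . x + b
= 0.7*-1.5 + -2.8*0.9 + 0.4*0.8 + 1.4*-1.2 + -0.1
= -1.05 + -2.52 + 0.32 + -1.68 + -0.1
= -4.93 + -0.1
= -5.03
Since z = -5.03 < 0, output = 0

0


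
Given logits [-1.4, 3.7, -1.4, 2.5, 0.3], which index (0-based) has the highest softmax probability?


Softmax is a monotonic transformation, so it preserves the argmax.
We need to find the index of the maximum logit.
Index 0: -1.4
Index 1: 3.7
Index 2: -1.4
Index 3: 2.5
Index 4: 0.3
Maximum logit = 3.7 at index 1

1


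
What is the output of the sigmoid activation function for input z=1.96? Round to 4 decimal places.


sigmoid(z) = 1 / (1 + exp(-z))
exp(-(1.96)) = exp(-1.96) = 0.1409
1 + 0.1409 = 1.1409
1 / 1.1409 = 0.8765

0.8765


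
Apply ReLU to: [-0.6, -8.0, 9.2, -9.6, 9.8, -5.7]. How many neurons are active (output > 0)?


ReLU(x) = max(0, x) for each element:
ReLU(-0.6) = 0
ReLU(-8.0) = 0
ReLU(9.2) = 9.2
ReLU(-9.6) = 0
ReLU(9.8) = 9.8
ReLU(-5.7) = 0
Active neurons (>0): 2

2


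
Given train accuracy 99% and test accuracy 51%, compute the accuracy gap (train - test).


Gap = train_accuracy - test_accuracy
= 99 - 51
= 48%
This large gap strongly indicates overfitting.

48


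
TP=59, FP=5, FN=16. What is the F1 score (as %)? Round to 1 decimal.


Precision = TP / (TP + FP) = 59 / 64 = 0.9219
Recall = TP / (TP + FN) = 59 / 75 = 0.7867
F1 = 2 * P * R / (P + R)
= 2 * 0.9219 * 0.7867 / (0.9219 + 0.7867)
= 1.4504 / 1.7085
= 0.8489
As percentage: 84.9%

84.9


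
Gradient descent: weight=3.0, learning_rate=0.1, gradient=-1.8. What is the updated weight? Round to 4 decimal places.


w_new = w_old - lr * gradient
= 3.0 - 0.1 * -1.8
= 3.0 - (-0.18)
= 3.1800

3.1800


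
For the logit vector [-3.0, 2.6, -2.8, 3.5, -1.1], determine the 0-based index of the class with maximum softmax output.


Softmax is a monotonic transformation, so it preserves the argmax.
We need to find the index of the maximum logit.
Index 0: -3.0
Index 1: 2.6
Index 2: -2.8
Index 3: 3.5
Index 4: -1.1
Maximum logit = 3.5 at index 3

3


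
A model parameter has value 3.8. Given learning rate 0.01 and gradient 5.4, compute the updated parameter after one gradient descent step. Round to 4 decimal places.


w_new = w_old - lr * gradient
= 3.8 - 0.01 * 5.4
= 3.8 - (0.054)
= 3.7460

3.7460


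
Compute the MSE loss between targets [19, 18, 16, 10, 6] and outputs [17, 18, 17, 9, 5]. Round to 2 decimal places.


Differences: [2, 0, -1, 1, 1]
Squared errors: [4, 0, 1, 1, 1]
Sum of squared errors = 7
MSE = 7 / 5 = 1.40

1.40


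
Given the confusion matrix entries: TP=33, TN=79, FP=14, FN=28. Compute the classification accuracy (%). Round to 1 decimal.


Accuracy = (TP + TN) / (TP + TN + FP + FN) * 100
= (33 + 79) / (33 + 79 + 14 + 28)
= 112 / 154
= 0.7273
= 72.7%

72.7


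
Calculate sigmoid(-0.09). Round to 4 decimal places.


sigmoid(z) = 1 / (1 + exp(-z))
exp(-(-0.09)) = exp(0.09) = 1.0942
1 + 1.0942 = 2.0942
1 / 2.0942 = 0.4775

0.4775


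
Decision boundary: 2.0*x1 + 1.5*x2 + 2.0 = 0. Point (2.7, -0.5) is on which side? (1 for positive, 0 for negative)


Compute 2.0 * 2.7 + 1.5 * -0.5 + 2.0
= 5.4 + -0.75 + 2.0
= 6.65
Since 6.65 >= 0, the point is on the positive side.

1


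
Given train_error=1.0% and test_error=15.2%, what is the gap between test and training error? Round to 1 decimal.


Generalization gap = test_error - train_error
= 15.2 - 1.0
= 14.2%
A large gap suggests overfitting.

14.2


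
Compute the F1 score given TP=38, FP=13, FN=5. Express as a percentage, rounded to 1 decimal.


Precision = TP / (TP + FP) = 38 / 51 = 0.7451
Recall = TP / (TP + FN) = 38 / 43 = 0.8837
F1 = 2 * P * R / (P + R)
= 2 * 0.7451 * 0.8837 / (0.7451 + 0.8837)
= 1.3169 / 1.6288
= 0.8085
As percentage: 80.9%

80.9


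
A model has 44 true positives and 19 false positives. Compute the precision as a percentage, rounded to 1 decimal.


Precision = TP / (TP + FP) * 100
= 44 / (44 + 19)
= 44 / 63
= 0.6984
= 69.8%

69.8


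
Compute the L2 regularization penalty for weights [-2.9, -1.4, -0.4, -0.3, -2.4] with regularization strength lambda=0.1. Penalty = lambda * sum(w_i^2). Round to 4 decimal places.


Squaring each weight:
(-2.9)^2 = 8.41
(-1.4)^2 = 1.96
(-0.4)^2 = 0.16
(-0.3)^2 = 0.09
(-2.4)^2 = 5.76
Sum of squares = 16.38
Penalty = 0.1 * 16.38 = 1.6380

1.6380


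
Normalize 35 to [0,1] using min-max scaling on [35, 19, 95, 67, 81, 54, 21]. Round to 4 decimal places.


Min = 19, Max = 95
Range = 95 - 19 = 76
Scaled = (x - min) / (max - min)
= (35 - 19) / 76
= 16 / 76
= 0.2105

0.2105


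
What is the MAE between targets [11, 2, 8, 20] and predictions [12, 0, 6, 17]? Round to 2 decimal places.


Absolute errors: [1, 2, 2, 3]
Sum of absolute errors = 8
MAE = 8 / 4 = 2.00

2.00


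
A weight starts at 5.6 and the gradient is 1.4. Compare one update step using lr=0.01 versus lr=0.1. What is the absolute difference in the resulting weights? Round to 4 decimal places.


With lr=0.01: w_new = 5.6 - 0.01 * 1.4 = 5.586
With lr=0.1: w_new = 5.6 - 0.1 * 1.4 = 5.46
Absolute difference = |5.586 - 5.46|
= 0.1260

0.1260


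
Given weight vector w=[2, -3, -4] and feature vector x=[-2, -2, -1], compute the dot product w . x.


Element-wise products:
2 * -2 = -4
-3 * -2 = 6
-4 * -1 = 4
Sum = -4 + 6 + 4
= 6

6


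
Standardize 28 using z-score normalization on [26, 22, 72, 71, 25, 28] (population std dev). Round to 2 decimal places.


Mean = (26 + 22 + 72 + 71 + 25 + 28) / 6 = 40.6667
Variance = sum((x_i - mean)^2) / n = 478.5556
Std = sqrt(478.5556) = 21.8759
Z = (x - mean) / std
= (28 - 40.6667) / 21.8759
= -12.6667 / 21.8759
= -0.58

-0.58


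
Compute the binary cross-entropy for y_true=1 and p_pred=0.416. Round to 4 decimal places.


For y=1: Loss = -log(p)
= -log(0.416)
= -(-0.8771)
= 0.8771

0.8771


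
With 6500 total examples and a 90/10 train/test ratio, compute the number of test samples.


Train samples = 6500 * 90% = 5850
Test samples = 6500 - 5850
= 650

650


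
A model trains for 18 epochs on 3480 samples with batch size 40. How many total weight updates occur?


Iterations per epoch = 3480 / 40 = 87
Total updates = iterations_per_epoch * epochs
= 87 * 18
= 1566

1566


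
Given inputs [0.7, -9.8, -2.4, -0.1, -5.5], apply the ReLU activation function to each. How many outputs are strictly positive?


ReLU(x) = max(0, x) for each element:
ReLU(0.7) = 0.7
ReLU(-9.8) = 0
ReLU(-2.4) = 0
ReLU(-0.1) = 0
ReLU(-5.5) = 0
Active neurons (>0): 1

1


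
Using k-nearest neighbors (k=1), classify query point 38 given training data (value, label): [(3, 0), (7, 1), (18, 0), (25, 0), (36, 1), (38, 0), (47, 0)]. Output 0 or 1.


Distances from query 38:
Point 38 (class 0): distance = 0
K=1 nearest neighbors: classes = [0]
Votes for class 1: 0 / 1
Majority vote => class 0

0


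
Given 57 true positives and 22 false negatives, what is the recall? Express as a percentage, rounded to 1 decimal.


Recall = TP / (TP + FN) * 100
= 57 / (57 + 22)
= 57 / 79
= 0.7215
= 72.2%

72.2


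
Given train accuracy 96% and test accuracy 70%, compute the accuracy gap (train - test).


Gap = train_accuracy - test_accuracy
= 96 - 70
= 26%
This large gap strongly indicates overfitting.

26


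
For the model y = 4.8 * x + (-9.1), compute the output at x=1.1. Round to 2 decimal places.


y = 4.8 * 1.1 + (-9.1)
= 5.28 + (-9.1)
= -3.82

-3.82


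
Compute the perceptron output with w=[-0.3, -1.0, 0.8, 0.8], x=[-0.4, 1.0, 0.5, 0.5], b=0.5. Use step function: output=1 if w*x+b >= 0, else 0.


z = w . x + b
= -0.3*-0.4 + -1.0*1.0 + 0.8*0.5 + 0.8*0.5 + 0.5
= 0.12 + -1.0 + 0.4 + 0.4 + 0.5
= -0.08 + 0.5
= 0.42
Since z = 0.42 >= 0, output = 1

1


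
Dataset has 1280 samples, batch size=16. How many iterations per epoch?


Iterations per epoch = dataset_size / batch_size
= 1280 / 16
= 80

80


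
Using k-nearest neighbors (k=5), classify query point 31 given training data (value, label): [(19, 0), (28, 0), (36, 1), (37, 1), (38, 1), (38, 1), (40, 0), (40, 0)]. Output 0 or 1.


Distances from query 31:
Point 28 (class 0): distance = 3
Point 36 (class 1): distance = 5
Point 37 (class 1): distance = 6
Point 38 (class 1): distance = 7
Point 38 (class 1): distance = 7
K=5 nearest neighbors: classes = [0, 1, 1, 1, 1]
Votes for class 1: 4 / 5
Majority vote => class 1

1


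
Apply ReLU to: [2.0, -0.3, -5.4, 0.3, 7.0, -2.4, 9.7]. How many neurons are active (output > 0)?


ReLU(x) = max(0, x) for each element:
ReLU(2.0) = 2.0
ReLU(-0.3) = 0
ReLU(-5.4) = 0
ReLU(0.3) = 0.3
ReLU(7.0) = 7.0
ReLU(-2.4) = 0
ReLU(9.7) = 9.7
Active neurons (>0): 4

4


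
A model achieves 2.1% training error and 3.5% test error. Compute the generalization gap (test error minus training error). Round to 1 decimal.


Generalization gap = test_error - train_error
= 3.5 - 2.1
= 1.4%
A small gap suggests good generalization.

1.4


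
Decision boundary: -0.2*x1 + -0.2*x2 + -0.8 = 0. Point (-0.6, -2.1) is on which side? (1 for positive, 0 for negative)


Compute -0.2 * -0.6 + -0.2 * -2.1 + -0.8
= 0.12 + 0.42 + -0.8
= -0.26
Since -0.26 < 0, the point is on the negative side.

0


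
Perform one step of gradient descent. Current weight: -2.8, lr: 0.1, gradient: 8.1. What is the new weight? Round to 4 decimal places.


w_new = w_old - lr * gradient
= -2.8 - 0.1 * 8.1
= -2.8 - (0.81)
= -3.6100

-3.6100


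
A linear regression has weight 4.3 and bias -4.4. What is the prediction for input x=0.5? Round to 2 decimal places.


y = 4.3 * 0.5 + (-4.4)
= 2.15 + (-4.4)
= -2.25

-2.25


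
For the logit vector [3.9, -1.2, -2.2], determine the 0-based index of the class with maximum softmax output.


Softmax is a monotonic transformation, so it preserves the argmax.
We need to find the index of the maximum logit.
Index 0: 3.9
Index 1: -1.2
Index 2: -2.2
Maximum logit = 3.9 at index 0

0


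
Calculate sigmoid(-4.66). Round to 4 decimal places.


sigmoid(z) = 1 / (1 + exp(-z))
exp(-(-4.66)) = exp(4.66) = 105.6361
1 + 105.6361 = 106.6361
1 / 106.6361 = 0.0094

0.0094


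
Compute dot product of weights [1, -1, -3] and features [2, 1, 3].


Element-wise products:
1 * 2 = 2
-1 * 1 = -1
-3 * 3 = -9
Sum = 2 + -1 + -9
= -8

-8


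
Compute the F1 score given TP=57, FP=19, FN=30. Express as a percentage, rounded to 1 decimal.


Precision = TP / (TP + FP) = 57 / 76 = 0.75
Recall = TP / (TP + FN) = 57 / 87 = 0.6552
F1 = 2 * P * R / (P + R)
= 2 * 0.75 * 0.6552 / (0.75 + 0.6552)
= 0.9828 / 1.4052
= 0.6994
As percentage: 69.9%

69.9


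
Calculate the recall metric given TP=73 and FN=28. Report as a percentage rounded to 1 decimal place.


Recall = TP / (TP + FN) * 100
= 73 / (73 + 28)
= 73 / 101
= 0.7228
= 72.3%

72.3


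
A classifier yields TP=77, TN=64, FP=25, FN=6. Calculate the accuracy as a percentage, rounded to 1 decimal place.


Accuracy = (TP + TN) / (TP + TN + FP + FN) * 100
= (77 + 64) / (77 + 64 + 25 + 6)
= 141 / 172
= 0.8198
= 82.0%

82.0


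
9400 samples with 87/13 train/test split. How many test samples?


Train samples = 9400 * 87% = 8178
Test samples = 9400 - 8178
= 1222

1222


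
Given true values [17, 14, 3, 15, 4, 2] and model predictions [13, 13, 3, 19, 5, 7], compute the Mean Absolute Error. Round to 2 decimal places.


Absolute errors: [4, 1, 0, 4, 1, 5]
Sum of absolute errors = 15
MAE = 15 / 6 = 2.50

2.50


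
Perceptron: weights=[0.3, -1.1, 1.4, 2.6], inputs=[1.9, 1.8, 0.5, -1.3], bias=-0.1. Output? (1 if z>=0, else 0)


z = w . x + b
= 0.3*1.9 + -1.1*1.8 + 1.4*0.5 + 2.6*-1.3 + -0.1
= 0.57 + -1.98 + 0.7 + -3.38 + -0.1
= -4.09 + -0.1
= -4.19
Since z = -4.19 < 0, output = 0

0


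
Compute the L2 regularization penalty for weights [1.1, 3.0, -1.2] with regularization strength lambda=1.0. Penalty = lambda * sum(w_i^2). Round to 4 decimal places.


Squaring each weight:
1.1^2 = 1.21
3.0^2 = 9.0
(-1.2)^2 = 1.44
Sum of squares = 11.65
Penalty = 1.0 * 11.65 = 11.6500

11.6500


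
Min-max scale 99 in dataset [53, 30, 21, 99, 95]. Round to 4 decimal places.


Min = 21, Max = 99
Range = 99 - 21 = 78
Scaled = (x - min) / (max - min)
= (99 - 21) / 78
= 78 / 78
= 1.0000

1.0000


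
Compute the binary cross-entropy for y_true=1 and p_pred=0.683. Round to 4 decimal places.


For y=1: Loss = -log(p)
= -log(0.683)
= -(-0.3813)
= 0.3813

0.3813


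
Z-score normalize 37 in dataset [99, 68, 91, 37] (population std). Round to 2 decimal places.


Mean = (99 + 68 + 91 + 37) / 4 = 73.75
Variance = sum((x_i - mean)^2) / n = 579.6875
Std = sqrt(579.6875) = 24.0767
Z = (x - mean) / std
= (37 - 73.75) / 24.0767
= -36.75 / 24.0767
= -1.53

-1.53


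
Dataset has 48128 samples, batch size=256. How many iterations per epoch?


Iterations per epoch = dataset_size / batch_size
= 48128 / 256
= 188

188


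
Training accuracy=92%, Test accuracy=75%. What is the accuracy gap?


Gap = train_accuracy - test_accuracy
= 92 - 75
= 17%
This gap suggests the model is overfitting.

17


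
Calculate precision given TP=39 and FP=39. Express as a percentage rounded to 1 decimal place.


Precision = TP / (TP + FP) * 100
= 39 / (39 + 39)
= 39 / 78
= 0.5
= 50.0%

50.0


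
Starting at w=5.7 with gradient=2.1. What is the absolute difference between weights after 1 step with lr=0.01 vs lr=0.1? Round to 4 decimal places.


With lr=0.01: w_new = 5.7 - 0.01 * 2.1 = 5.679
With lr=0.1: w_new = 5.7 - 0.1 * 2.1 = 5.49
Absolute difference = |5.679 - 5.49|
= 0.1890

0.1890


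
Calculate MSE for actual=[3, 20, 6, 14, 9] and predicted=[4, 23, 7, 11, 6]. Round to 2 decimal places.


Differences: [-1, -3, -1, 3, 3]
Squared errors: [1, 9, 1, 9, 9]
Sum of squared errors = 29
MSE = 29 / 5 = 5.80

5.80


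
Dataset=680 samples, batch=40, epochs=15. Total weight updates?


Iterations per epoch = 680 / 40 = 17
Total updates = iterations_per_epoch * epochs
= 17 * 15
= 255

255


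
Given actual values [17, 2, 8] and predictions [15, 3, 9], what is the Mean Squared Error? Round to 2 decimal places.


Differences: [2, -1, -1]
Squared errors: [4, 1, 1]
Sum of squared errors = 6
MSE = 6 / 3 = 2.00

2.00


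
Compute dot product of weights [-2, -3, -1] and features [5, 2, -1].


Element-wise products:
-2 * 5 = -10
-3 * 2 = -6
-1 * -1 = 1
Sum = -10 + -6 + 1
= -15

-15


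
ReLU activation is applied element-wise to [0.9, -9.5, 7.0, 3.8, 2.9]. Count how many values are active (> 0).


ReLU(x) = max(0, x) for each element:
ReLU(0.9) = 0.9
ReLU(-9.5) = 0
ReLU(7.0) = 7.0
ReLU(3.8) = 3.8
ReLU(2.9) = 2.9
Active neurons (>0): 4

4


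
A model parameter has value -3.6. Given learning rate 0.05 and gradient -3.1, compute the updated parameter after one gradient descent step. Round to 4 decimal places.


w_new = w_old - lr * gradient
= -3.6 - 0.05 * -3.1
= -3.6 - (-0.155)
= -3.4450

-3.4450


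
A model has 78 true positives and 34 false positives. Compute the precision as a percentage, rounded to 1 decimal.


Precision = TP / (TP + FP) * 100
= 78 / (78 + 34)
= 78 / 112
= 0.6964
= 69.6%

69.6


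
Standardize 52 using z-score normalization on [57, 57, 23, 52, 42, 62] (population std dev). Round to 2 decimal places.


Mean = (57 + 57 + 23 + 52 + 42 + 62) / 6 = 48.8333
Variance = sum((x_i - mean)^2) / n = 171.8056
Std = sqrt(171.8056) = 13.1075
Z = (x - mean) / std
= (52 - 48.8333) / 13.1075
= 3.1667 / 13.1075
= 0.24

0.24


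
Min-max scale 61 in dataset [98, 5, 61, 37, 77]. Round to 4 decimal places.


Min = 5, Max = 98
Range = 98 - 5 = 93
Scaled = (x - min) / (max - min)
= (61 - 5) / 93
= 56 / 93
= 0.6022

0.6022


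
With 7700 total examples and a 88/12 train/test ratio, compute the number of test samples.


Train samples = 7700 * 88% = 6776
Test samples = 7700 - 6776
= 924

924


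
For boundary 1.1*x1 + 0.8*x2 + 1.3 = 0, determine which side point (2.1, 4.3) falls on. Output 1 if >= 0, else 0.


Compute 1.1 * 2.1 + 0.8 * 4.3 + 1.3
= 2.31 + 3.44 + 1.3
= 7.05
Since 7.05 >= 0, the point is on the positive side.

1


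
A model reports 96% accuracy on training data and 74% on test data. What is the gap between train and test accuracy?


Gap = train_accuracy - test_accuracy
= 96 - 74
= 22%
This large gap strongly indicates overfitting.

22


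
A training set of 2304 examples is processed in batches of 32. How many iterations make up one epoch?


Iterations per epoch = dataset_size / batch_size
= 2304 / 32
= 72

72


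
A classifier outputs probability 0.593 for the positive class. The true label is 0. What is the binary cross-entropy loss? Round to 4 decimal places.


For y=0: Loss = -log(1-p)
= -log(1 - 0.593)
= -log(0.407)
= -(-0.8989)
= 0.8989

0.8989


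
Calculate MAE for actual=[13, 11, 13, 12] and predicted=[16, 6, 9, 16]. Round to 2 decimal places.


Absolute errors: [3, 5, 4, 4]
Sum of absolute errors = 16
MAE = 16 / 4 = 4.00

4.00


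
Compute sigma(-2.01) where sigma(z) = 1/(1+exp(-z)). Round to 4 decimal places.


sigmoid(z) = 1 / (1 + exp(-z))
exp(-(-2.01)) = exp(2.01) = 7.4633
1 + 7.4633 = 8.4633
1 / 8.4633 = 0.1182

0.1182


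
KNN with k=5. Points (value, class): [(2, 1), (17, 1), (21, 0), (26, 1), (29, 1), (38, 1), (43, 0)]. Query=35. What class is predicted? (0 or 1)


Distances from query 35:
Point 38 (class 1): distance = 3
Point 29 (class 1): distance = 6
Point 43 (class 0): distance = 8
Point 26 (class 1): distance = 9
Point 21 (class 0): distance = 14
K=5 nearest neighbors: classes = [1, 1, 0, 1, 0]
Votes for class 1: 3 / 5
Majority vote => class 1

1


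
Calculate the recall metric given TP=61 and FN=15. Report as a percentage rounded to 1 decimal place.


Recall = TP / (TP + FN) * 100
= 61 / (61 + 15)
= 61 / 76
= 0.8026
= 80.3%

80.3


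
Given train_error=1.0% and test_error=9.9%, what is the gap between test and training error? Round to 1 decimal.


Generalization gap = test_error - train_error
= 9.9 - 1.0
= 8.9%
A moderate gap.

8.9


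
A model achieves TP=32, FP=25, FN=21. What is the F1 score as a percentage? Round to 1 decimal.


Precision = TP / (TP + FP) = 32 / 57 = 0.5614
Recall = TP / (TP + FN) = 32 / 53 = 0.6038
F1 = 2 * P * R / (P + R)
= 2 * 0.5614 * 0.6038 / (0.5614 + 0.6038)
= 0.6779 / 1.1652
= 0.5818
As percentage: 58.2%

58.2


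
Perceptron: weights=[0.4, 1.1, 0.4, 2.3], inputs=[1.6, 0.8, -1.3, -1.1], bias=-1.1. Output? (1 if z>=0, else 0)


z = w . x + b
= 0.4*1.6 + 1.1*0.8 + 0.4*-1.3 + 2.3*-1.1 + -1.1
= 0.64 + 0.88 + -0.52 + -2.53 + -1.1
= -1.53 + -1.1
= -2.63
Since z = -2.63 < 0, output = 0

0


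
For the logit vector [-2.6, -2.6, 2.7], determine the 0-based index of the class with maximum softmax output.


Softmax is a monotonic transformation, so it preserves the argmax.
We need to find the index of the maximum logit.
Index 0: -2.6
Index 1: -2.6
Index 2: 2.7
Maximum logit = 2.7 at index 2

2


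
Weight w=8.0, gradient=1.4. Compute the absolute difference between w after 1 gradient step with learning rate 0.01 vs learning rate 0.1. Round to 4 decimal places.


With lr=0.01: w_new = 8.0 - 0.01 * 1.4 = 7.986
With lr=0.1: w_new = 8.0 - 0.1 * 1.4 = 7.86
Absolute difference = |7.986 - 7.86|
= 0.1260

0.1260


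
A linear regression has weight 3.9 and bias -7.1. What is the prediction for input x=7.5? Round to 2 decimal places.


y = 3.9 * 7.5 + (-7.1)
= 29.25 + (-7.1)
= 22.15

22.15


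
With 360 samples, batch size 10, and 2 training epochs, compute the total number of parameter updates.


Iterations per epoch = 360 / 10 = 36
Total updates = iterations_per_epoch * epochs
= 36 * 2
= 72

72


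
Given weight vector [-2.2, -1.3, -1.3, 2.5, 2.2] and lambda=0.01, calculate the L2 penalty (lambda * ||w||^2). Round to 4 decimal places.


Squaring each weight:
(-2.2)^2 = 4.84
(-1.3)^2 = 1.69
(-1.3)^2 = 1.69
2.5^2 = 6.25
2.2^2 = 4.84
Sum of squares = 19.31
Penalty = 0.01 * 19.31 = 0.1931

0.1931


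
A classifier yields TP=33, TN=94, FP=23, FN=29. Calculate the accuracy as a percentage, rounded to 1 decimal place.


Accuracy = (TP + TN) / (TP + TN + FP + FN) * 100
= (33 + 94) / (33 + 94 + 23 + 29)
= 127 / 179
= 0.7095
= 70.9%

70.9


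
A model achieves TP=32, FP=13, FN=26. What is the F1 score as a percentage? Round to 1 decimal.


Precision = TP / (TP + FP) = 32 / 45 = 0.7111
Recall = TP / (TP + FN) = 32 / 58 = 0.5517
F1 = 2 * P * R / (P + R)
= 2 * 0.7111 * 0.5517 / (0.7111 + 0.5517)
= 0.7847 / 1.2628
= 0.6214
As percentage: 62.1%

62.1


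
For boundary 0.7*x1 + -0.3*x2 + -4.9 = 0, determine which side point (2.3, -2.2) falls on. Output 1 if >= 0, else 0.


Compute 0.7 * 2.3 + -0.3 * -2.2 + -4.9
= 1.61 + 0.66 + -4.9
= -2.63
Since -2.63 < 0, the point is on the negative side.

0


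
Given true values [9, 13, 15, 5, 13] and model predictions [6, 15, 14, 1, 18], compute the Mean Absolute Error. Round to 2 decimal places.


Absolute errors: [3, 2, 1, 4, 5]
Sum of absolute errors = 15
MAE = 15 / 5 = 3.00

3.00


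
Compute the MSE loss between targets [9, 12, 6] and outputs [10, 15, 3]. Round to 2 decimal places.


Differences: [-1, -3, 3]
Squared errors: [1, 9, 9]
Sum of squared errors = 19
MSE = 19 / 3 = 6.33

6.33


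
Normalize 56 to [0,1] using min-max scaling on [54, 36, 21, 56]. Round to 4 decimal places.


Min = 21, Max = 56
Range = 56 - 21 = 35
Scaled = (x - min) / (max - min)
= (56 - 21) / 35
= 35 / 35
= 1.0000

1.0000


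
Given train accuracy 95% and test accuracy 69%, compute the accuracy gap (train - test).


Gap = train_accuracy - test_accuracy
= 95 - 69
= 26%
This large gap strongly indicates overfitting.

26


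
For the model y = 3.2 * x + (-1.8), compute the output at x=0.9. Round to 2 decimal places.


y = 3.2 * 0.9 + (-1.8)
= 2.88 + (-1.8)
= 1.08

1.08


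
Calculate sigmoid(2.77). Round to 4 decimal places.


sigmoid(z) = 1 / (1 + exp(-z))
exp(-(2.77)) = exp(-2.77) = 0.0627
1 + 0.0627 = 1.0627
1 / 1.0627 = 0.9410

0.9410


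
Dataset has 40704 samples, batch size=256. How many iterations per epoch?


Iterations per epoch = dataset_size / batch_size
= 40704 / 256
= 159

159


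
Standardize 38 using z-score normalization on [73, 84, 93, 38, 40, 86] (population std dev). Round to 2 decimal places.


Mean = (73 + 84 + 93 + 38 + 40 + 86) / 6 = 69.0
Variance = sum((x_i - mean)^2) / n = 484.6667
Std = sqrt(484.6667) = 22.0151
Z = (x - mean) / std
= (38 - 69.0) / 22.0151
= -31.0 / 22.0151
= -1.41

-1.41


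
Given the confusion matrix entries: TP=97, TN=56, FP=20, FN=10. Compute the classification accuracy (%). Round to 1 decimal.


Accuracy = (TP + TN) / (TP + TN + FP + FN) * 100
= (97 + 56) / (97 + 56 + 20 + 10)
= 153 / 183
= 0.8361
= 83.6%

83.6


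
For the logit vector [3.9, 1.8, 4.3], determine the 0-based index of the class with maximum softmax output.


Softmax is a monotonic transformation, so it preserves the argmax.
We need to find the index of the maximum logit.
Index 0: 3.9
Index 1: 1.8
Index 2: 4.3
Maximum logit = 4.3 at index 2

2


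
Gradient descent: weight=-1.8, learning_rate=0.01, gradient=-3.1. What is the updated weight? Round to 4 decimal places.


w_new = w_old - lr * gradient
= -1.8 - 0.01 * -3.1
= -1.8 - (-0.031)
= -1.7690

-1.7690


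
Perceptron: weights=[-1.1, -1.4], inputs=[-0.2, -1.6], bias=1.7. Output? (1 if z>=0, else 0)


z = w . x + b
= -1.1*-0.2 + -1.4*-1.6 + 1.7
= 0.22 + 2.24 + 1.7
= 2.46 + 1.7
= 4.16
Since z = 4.16 >= 0, output = 1

1


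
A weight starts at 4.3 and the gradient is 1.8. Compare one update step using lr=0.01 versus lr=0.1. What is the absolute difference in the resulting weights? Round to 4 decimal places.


With lr=0.01: w_new = 4.3 - 0.01 * 1.8 = 4.282
With lr=0.1: w_new = 4.3 - 0.1 * 1.8 = 4.12
Absolute difference = |4.282 - 4.12|
= 0.1620

0.1620


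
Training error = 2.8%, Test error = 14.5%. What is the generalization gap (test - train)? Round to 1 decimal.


Generalization gap = test_error - train_error
= 14.5 - 2.8
= 11.7%
A large gap suggests overfitting.

11.7


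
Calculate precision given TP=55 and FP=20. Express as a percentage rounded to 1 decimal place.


Precision = TP / (TP + FP) * 100
= 55 / (55 + 20)
= 55 / 75
= 0.7333
= 73.3%

73.3


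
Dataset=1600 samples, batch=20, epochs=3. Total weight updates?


Iterations per epoch = 1600 / 20 = 80
Total updates = iterations_per_epoch * epochs
= 80 * 3
= 240

240


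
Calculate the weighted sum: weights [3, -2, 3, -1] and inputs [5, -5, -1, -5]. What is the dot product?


Element-wise products:
3 * 5 = 15
-2 * -5 = 10
3 * -1 = -3
-1 * -5 = 5
Sum = 15 + 10 + -3 + 5
= 27

27


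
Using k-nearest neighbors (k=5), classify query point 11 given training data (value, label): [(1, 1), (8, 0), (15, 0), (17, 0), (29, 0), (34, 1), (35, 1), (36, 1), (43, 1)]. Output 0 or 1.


Distances from query 11:
Point 8 (class 0): distance = 3
Point 15 (class 0): distance = 4
Point 17 (class 0): distance = 6
Point 1 (class 1): distance = 10
Point 29 (class 0): distance = 18
K=5 nearest neighbors: classes = [0, 0, 0, 1, 0]
Votes for class 1: 1 / 5
Majority vote => class 0

0


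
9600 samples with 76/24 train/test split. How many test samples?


Train samples = 9600 * 76% = 7296
Test samples = 9600 - 7296
= 2304

2304


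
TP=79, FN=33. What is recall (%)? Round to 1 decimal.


Recall = TP / (TP + FN) * 100
= 79 / (79 + 33)
= 79 / 112
= 0.7054
= 70.5%

70.5


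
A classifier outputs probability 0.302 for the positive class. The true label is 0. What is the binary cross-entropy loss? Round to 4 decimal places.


For y=0: Loss = -log(1-p)
= -log(1 - 0.302)
= -log(0.698)
= -(-0.3595)
= 0.3595

0.3595


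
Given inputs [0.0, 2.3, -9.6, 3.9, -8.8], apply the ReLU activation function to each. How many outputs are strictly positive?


ReLU(x) = max(0, x) for each element:
ReLU(0.0) = 0
ReLU(2.3) = 2.3
ReLU(-9.6) = 0
ReLU(3.9) = 3.9
ReLU(-8.8) = 0
Active neurons (>0): 2

2


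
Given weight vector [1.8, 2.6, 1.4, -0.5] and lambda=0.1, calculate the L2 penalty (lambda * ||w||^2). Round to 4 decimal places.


Squaring each weight:
1.8^2 = 3.24
2.6^2 = 6.76
1.4^2 = 1.96
(-0.5)^2 = 0.25
Sum of squares = 12.21
Penalty = 0.1 * 12.21 = 1.2210

1.2210


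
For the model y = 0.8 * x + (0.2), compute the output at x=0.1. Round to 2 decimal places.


y = 0.8 * 0.1 + (0.2)
= 0.08 + (0.2)
= 0.28

0.28


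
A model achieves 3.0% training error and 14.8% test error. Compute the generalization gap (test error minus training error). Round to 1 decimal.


Generalization gap = test_error - train_error
= 14.8 - 3.0
= 11.8%
A large gap suggests overfitting.

11.8


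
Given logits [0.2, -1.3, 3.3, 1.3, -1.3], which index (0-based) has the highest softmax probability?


Softmax is a monotonic transformation, so it preserves the argmax.
We need to find the index of the maximum logit.
Index 0: 0.2
Index 1: -1.3
Index 2: 3.3
Index 3: 1.3
Index 4: -1.3
Maximum logit = 3.3 at index 2

2
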